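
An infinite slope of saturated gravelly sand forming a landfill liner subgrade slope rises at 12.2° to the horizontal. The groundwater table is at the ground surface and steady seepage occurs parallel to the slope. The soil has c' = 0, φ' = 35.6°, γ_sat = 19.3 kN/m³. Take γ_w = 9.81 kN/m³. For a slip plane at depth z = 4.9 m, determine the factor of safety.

FS = 1.63

With seepage parallel to the slope and the water table at the surface, the effective normal stress on the slip plane uses the buoyant unit weight γ' = γ_sat − γ_w while the driving shear stress uses γ_sat:
FS = [c' + γ' z cos²β tanφ'] / [γ_sat z sinβ cosβ]
(For c' = 0 this reduces to FS = (γ'/γ_sat)·tanφ'/tanβ.)
γ' = 19.3 − 9.81 = 9.49 kN/m³
Numerator = 0.0 + 9.49·4.9·cos²12.2°·tan35.6° = 0.0 + 9.49·4.9·0.9553·0.7159 = 31.805 kPa
Denominator = 19.3·4.9·sin12.2°·cos12.2° = 19.3·4.9·0.2113·0.9774 = 19.534 kPa
FS = 31.805 / 19.534 = 1.628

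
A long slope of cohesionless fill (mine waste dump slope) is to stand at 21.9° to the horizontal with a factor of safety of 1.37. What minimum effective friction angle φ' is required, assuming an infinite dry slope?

φ' = 28.8°

FS = tanφ'/tanβ ⇒ tanφ' = FS · tanβ = 1.37 · tan21.9° = 0.5507
φ' = arctan(0.5507) = 28.84°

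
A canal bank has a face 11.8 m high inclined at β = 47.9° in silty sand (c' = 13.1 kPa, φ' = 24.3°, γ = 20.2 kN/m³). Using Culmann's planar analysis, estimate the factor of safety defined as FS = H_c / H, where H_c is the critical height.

FS = 1.78

H_c = (4c'/γ) · sinβ cosφ' / [1 − cos(β − φ')]
    = (4·13.1/20.2) · sin47.9°·cos24.3° / [1 − cos23.6°]
    = 2.594 · 0.6762 / 0.0836 = 20.97 m
FS = H_c / H = 20.97 / 11.8 = 1.777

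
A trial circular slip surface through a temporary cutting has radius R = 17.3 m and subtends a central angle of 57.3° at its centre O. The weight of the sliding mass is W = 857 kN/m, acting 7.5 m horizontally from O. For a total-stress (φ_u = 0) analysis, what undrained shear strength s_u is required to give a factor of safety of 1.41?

s_u = 30.3 kPa

FS = s_u·L_a·R / (W·d), so s_u = FS·W·d / (L_a·R).
Arc length L_a = R·θ = 17.3·(57.3°·π/180) = 17.3·1.0001 = 17.30 m
s_u = 1.41·857·7.5 / (17.30·17.3) = 9062.8 / 299.31 = 30.28 kPa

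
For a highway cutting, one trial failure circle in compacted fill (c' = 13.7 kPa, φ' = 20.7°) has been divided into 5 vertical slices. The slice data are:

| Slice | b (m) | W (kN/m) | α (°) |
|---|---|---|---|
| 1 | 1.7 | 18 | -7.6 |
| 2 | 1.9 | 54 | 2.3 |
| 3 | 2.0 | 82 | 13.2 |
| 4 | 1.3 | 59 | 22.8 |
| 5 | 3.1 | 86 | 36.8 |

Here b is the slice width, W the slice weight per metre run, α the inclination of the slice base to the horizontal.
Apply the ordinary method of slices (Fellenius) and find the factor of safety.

Ordinary method of slices: FS = Σ[c'·Δl_i + (W_i cosα_i)·tanφ'] / Σ W_i sinα_i, with Δl_i = b_i / cosα_i.
Slice 1: Δl = 1.7/cos(-7.6°) = 1.715 m; N'_1 = 18·cos(-7.6°) = 17.8; c'Δl = 23.50; W sinα = -2.4
Slice 2: Δl = 1.9/cos2.3° = 1.902 m; N'_2 = 54·cos2.3° = 54.0; c'Δl = 26.05; W sinα = 2.2
Slice 3: Δl = 2.0/cos13.2° = 2.054 m; N'_3 = 82·cos13.2° = 79.8; c'Δl = 28.14; W sinα = 18.7
Slice 4: Δl = 1.3/cos22.8° = 1.410 m; N'_4 = 59·cos22.8° = 54.4; c'Δl = 19.32; W sinα = 22.9
Slice 5: Δl = 3.1/cos36.8° = 3.871 m; N'_5 = 86·cos36.8° = 68.9; c'Δl = 53.04; W sinα = 51.5
Σc'Δl = 150.0 kN/m; ΣN' = 274.9 kN/m; ΣW sinα = 92.9 kN/m
Resisting = 150.0 + 274.9·tan20.7° = 150.0 + 103.9 = 253.9 kN/m
FS = 253.9 / 92.9 = 2.734

FS = 2.73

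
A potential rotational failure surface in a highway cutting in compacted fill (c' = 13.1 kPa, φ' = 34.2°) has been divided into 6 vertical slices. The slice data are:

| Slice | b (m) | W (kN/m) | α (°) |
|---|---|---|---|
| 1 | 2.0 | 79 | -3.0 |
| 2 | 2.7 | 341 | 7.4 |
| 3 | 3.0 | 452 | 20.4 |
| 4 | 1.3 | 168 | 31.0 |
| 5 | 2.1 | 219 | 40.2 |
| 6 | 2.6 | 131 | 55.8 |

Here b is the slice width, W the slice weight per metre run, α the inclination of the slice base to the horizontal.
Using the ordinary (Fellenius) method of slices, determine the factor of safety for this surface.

Ordinary method of slices: FS = Σ[c'·Δl_i + (W_i cosα_i)·tanφ'] / Σ W_i sinα_i, with Δl_i = b_i / cosα_i.
Slice 1: Δl = 2.0/cos(-3.0°) = 2.003 m; N'_1 = 79·cos(-3.0°) = 78.9; c'Δl = 26.24; W sinα = -4.1
Slice 2: Δl = 2.7/cos7.4° = 2.723 m; N'_2 = 341·cos7.4° = 338.2; c'Δl = 35.67; W sinα = 43.9
Slice 3: Δl = 3.0/cos20.4° = 3.201 m; N'_3 = 452·cos20.4° = 423.7; c'Δl = 41.93; W sinα = 157.6
Slice 4: Δl = 1.3/cos31.0° = 1.517 m; N'_4 = 168·cos31.0° = 144.0; c'Δl = 19.87; W sinα = 86.5
Slice 5: Δl = 2.1/cos40.2° = 2.749 m; N'_5 = 219·cos40.2° = 167.3; c'Δl = 36.02; W sinα = 141.4
Slice 6: Δl = 2.6/cos55.8° = 4.626 m; N'_6 = 131·cos55.8° = 73.6; c'Δl = 60.60; W sinα = 108.3
Σc'Δl = 220.3 kN/m; ΣN' = 1225.6 kN/m; ΣW sinα = 533.6 kN/m
Resisting = 220.3 + 1225.6·tan34.2° = 220.3 + 832.9 = 1053.2 kN/m
FS = 1053.2 / 533.6 = 1.974

FS = 1.97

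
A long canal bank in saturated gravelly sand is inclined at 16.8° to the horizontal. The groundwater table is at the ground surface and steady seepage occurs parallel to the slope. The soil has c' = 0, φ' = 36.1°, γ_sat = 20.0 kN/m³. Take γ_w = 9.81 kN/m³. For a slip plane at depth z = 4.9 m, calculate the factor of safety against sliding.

FS = 1.23

With seepage parallel to the slope and the water table at the surface, the effective normal stress on the slip plane uses the buoyant unit weight γ' = γ_sat − γ_w while the driving shear stress uses γ_sat:
FS = [c' + γ' z cos²β tanφ'] / [γ_sat z sinβ cosβ]
(For c' = 0 this reduces to FS = (γ'/γ_sat)·tanφ'/tanβ.)
γ' = 20.0 − 9.81 = 10.19 kN/m³
Numerator = 0.0 + 10.19·4.9·cos²16.8°·tan36.1° = 0.0 + 10.19·4.9·0.9165·0.7292 = 33.369 kPa
Denominator = 20.0·4.9·sin16.8°·cos16.8° = 20.0·4.9·0.2890·0.9573 = 27.116 kPa
FS = 33.369 / 27.116 = 1.231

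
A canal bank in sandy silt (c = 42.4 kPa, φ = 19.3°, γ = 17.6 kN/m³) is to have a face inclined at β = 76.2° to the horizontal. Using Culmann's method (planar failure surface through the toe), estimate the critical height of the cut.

H_c = 19.46 m

Culmann's analysis gives the critical failure plane at α_cr = (β + φ)/2 = (76.2 + 19.3)/2 = 47.8°, and the critical height
H_c = (4c/γ) · sinβ cosφ / [1 − cos(β − φ)]
    = (4·42.4/17.6) · sin76.2°·cos19.3° / [1 − cos(56.9°)]
    = 9.636 · 0.9711·0.9438 / [1 − 0.5461]
    = 9.636 · 0.9166 / 0.4539
    = 19.46 m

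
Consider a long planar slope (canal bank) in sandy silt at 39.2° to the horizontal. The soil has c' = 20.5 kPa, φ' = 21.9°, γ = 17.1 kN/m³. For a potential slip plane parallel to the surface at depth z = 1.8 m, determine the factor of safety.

FS = 1.85

For an infinite slope with a slip plane parallel to the surface (no pore pressure): FS = [c' + γz cos²β tanφ'] / [γz sinβ cosβ].
γz = 17.1·1.8 = 30.78 kN/m²
Numerator = 20.5 + 30.78·cos²39.2°·tan21.9° = 20.5 + 30.78·0.6005·0.4020 = 27.931 kPa
Denominator = 30.78·sin39.2°·cos39.2° = 30.78·0.6320·0.7749 = 15.076 kPa
FS = 27.931 / 15.076 = 1.853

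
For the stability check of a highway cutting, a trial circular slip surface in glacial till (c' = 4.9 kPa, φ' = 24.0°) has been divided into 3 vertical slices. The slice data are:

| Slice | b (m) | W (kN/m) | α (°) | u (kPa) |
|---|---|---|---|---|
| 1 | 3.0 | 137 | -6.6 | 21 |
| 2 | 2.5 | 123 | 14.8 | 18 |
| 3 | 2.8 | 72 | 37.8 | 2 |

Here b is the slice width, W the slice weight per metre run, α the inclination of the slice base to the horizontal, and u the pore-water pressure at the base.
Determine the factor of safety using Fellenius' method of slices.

Ordinary method of slices: FS = Σ[c'·Δl_i + (W_i cosα_i − u_i·Δl_i)·tanφ'] / Σ W_i sinα_i, with Δl_i = b_i / cosα_i.
Slice 1: Δl = 3.0/cos(-6.6°) = 3.020 m; N'_1 = 137·cos(-6.6°) − 21·3.020 = 72.7; c'Δl = 14.80; W sinα = -15.7
Slice 2: Δl = 2.5/cos14.8° = 2.586 m; N'_2 = 123·cos14.8° − 18·2.586 = 72.4; c'Δl = 12.67; W sinα = 31.4
Slice 3: Δl = 2.8/cos37.8° = 3.544 m; N'_3 = 72·cos37.8° − 2·3.544 = 49.8; c'Δl = 17.36; W sinα = 44.1
Σc'Δl = 44.8 kN/m; ΣN' = 194.9 kN/m; ΣW sinα = 59.8 kN/m
Resisting = 44.8 + 194.9·tan24.0° = 44.8 + 86.8 = 131.6 kN/m
FS = 131.6 / 59.8 = 2.200

FS = 2.20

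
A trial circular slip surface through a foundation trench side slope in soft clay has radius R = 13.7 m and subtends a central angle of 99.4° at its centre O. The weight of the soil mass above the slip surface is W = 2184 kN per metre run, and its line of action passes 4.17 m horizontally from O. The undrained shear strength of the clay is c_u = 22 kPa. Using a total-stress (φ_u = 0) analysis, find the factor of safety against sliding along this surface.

Taking moments about the centre O, the resisting moment is provided by the undrained shear strength acting along the arc:
Arc length L_a = R·θ = 13.7·(99.4°·π/180) = 13.7·1.7349 = 23.77 m
M_R = c_u·L_a·R = 22·23.77·13.7 = 7163.5 kN·m/m
M_D = W·d = 2184·4.17 = 9107.3 kN·m/m
FS = M_R / M_D = 7163.5 / 9107.3 = 0.787

FS = 0.79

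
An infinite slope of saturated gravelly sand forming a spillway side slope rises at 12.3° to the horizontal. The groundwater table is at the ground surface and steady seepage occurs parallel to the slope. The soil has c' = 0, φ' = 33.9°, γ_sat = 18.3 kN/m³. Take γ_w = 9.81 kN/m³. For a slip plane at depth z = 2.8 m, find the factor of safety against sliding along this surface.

FS = 1.43

With seepage parallel to the slope and the water table at the surface, the effective normal stress on the slip plane uses the buoyant unit weight γ' = γ_sat − γ_w while the driving shear stress uses γ_sat:
FS = [c' + γ' z cos²β tanφ'] / [γ_sat z sinβ cosβ]
(For c' = 0 this reduces to FS = (γ'/γ_sat)·tanφ'/tanβ.)
γ' = 18.3 − 9.81 = 8.49 kN/m³
Numerator = 0.0 + 8.49·2.8·cos²12.3°·tan33.9° = 0.0 + 8.49·2.8·0.9546·0.6720 = 15.249 kPa
Denominator = 18.3·2.8·sin12.3°·cos12.3° = 18.3·2.8·0.2130·0.9770 = 10.665 kPa
FS = 15.249 / 10.665 = 1.430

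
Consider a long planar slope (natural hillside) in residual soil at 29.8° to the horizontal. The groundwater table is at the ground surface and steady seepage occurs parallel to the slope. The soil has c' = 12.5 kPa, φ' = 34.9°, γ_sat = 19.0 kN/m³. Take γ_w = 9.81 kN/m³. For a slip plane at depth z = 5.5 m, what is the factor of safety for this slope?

FS = 0.87

With seepage parallel to the slope and the water table at the surface, the effective normal stress on the slip plane uses the buoyant unit weight γ' = γ_sat − γ_w while the driving shear stress uses γ_sat:
FS = [c' + γ' z cos²β tanφ'] / [γ_sat z sinβ cosβ]
γ' = 19.0 − 9.81 = 9.19 kN/m³
Numerator = 12.5 + 9.19·5.5·cos²29.8°·tan34.9° = 12.5 + 9.19·5.5·0.7530·0.6976 = 39.052 kPa
Denominator = 19.0·5.5·sin29.8°·cos29.8° = 19.0·5.5·0.4970·0.8678 = 45.066 kPa
FS = 39.052 / 45.066 = 0.867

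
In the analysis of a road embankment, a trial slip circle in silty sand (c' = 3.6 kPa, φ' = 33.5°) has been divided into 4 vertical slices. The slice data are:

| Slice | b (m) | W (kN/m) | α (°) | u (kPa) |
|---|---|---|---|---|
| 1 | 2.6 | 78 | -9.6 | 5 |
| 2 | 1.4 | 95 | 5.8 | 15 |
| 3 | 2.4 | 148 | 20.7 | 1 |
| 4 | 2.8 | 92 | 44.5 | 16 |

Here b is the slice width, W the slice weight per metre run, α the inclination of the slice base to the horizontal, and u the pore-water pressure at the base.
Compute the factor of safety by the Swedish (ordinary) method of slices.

Ordinary method of slices: FS = Σ[c'·Δl_i + (W_i cosα_i − u_i·Δl_i)·tanφ'] / Σ W_i sinα_i, with Δl_i = b_i / cosα_i.
Slice 1: Δl = 2.6/cos(-9.6°) = 2.637 m; N'_1 = 78·cos(-9.6°) − 5·2.637 = 63.7; c'Δl = 9.49; W sinα = -13.0
Slice 2: Δl = 1.4/cos5.8° = 1.407 m; N'_2 = 95·cos5.8° − 15·1.407 = 73.4; c'Δl = 5.07; W sinα = 9.6
Slice 3: Δl = 2.4/cos20.7° = 2.566 m; N'_3 = 148·cos20.7° − 1·2.566 = 135.9; c'Δl = 9.24; W sinα = 52.3
Slice 4: Δl = 2.8/cos44.5° = 3.926 m; N'_4 = 92·cos44.5° − 16·3.926 = 2.8; c'Δl = 14.13; W sinα = 64.5
Σc'Δl = 37.9 kN/m; ΣN' = 275.8 kN/m; ΣW sinα = 113.4 kN/m
Resisting = 37.9 + 275.8·tan33.5° = 37.9 + 182.6 = 220.5 kN/m
FS = 220.5 / 113.4 = 1.944

FS = 1.94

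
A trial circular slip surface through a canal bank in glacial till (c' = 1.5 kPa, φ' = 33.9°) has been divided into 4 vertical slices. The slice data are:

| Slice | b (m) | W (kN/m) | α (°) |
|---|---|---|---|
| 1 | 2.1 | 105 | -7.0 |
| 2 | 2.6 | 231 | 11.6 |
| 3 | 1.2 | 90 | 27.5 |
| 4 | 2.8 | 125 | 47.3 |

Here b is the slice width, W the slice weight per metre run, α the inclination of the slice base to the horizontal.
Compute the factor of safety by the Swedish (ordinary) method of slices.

Ordinary method of slices: FS = Σ[c'·Δl_i + (W_i cosα_i)·tanφ'] / Σ W_i sinα_i, with Δl_i = b_i / cosα_i.
Slice 1: Δl = 2.1/cos(-7.0°) = 2.116 m; N'_1 = 105·cos(-7.0°) = 104.2; c'Δl = 3.17; W sinα = -12.8
Slice 2: Δl = 2.6/cos11.6° = 2.654 m; N'_2 = 231·cos11.6° = 226.3; c'Δl = 3.98; W sinα = 46.4
Slice 3: Δl = 1.2/cos27.5° = 1.353 m; N'_3 = 90·cos27.5° = 79.8; c'Δl = 2.03; W sinα = 41.6
Slice 4: Δl = 2.8/cos47.3° = 4.129 m; N'_4 = 125·cos47.3° = 84.8; c'Δl = 6.19; W sinα = 91.9
Σc'Δl = 15.4 kN/m; ΣN' = 495.1 kN/m; ΣW sinα = 167.1 kN/m
Resisting = 15.4 + 495.1·tan33.9° = 15.4 + 332.7 = 348.1 kN/m
FS = 348.1 / 167.1 = 2.083

FS = 2.08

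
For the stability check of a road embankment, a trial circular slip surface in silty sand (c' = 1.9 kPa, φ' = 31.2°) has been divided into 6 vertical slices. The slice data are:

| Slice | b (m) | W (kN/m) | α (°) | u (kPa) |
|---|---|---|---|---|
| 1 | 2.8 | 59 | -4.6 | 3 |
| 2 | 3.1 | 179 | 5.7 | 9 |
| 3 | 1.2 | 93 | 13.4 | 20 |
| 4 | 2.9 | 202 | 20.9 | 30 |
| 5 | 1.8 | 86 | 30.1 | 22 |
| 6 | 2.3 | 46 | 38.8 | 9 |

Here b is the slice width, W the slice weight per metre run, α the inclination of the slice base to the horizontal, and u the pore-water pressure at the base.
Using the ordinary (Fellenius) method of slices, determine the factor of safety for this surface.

FS = 1.52

Ordinary method of slices: FS = Σ[c'·Δl_i + (W_i cosα_i − u_i·Δl_i)·tanφ'] / Σ W_i sinα_i, with Δl_i = b_i / cosα_i.
Slice 1: Δl = 2.8/cos(-4.6°) = 2.809 m; N'_1 = 59·cos(-4.6°) − 3·2.809 = 50.4; c'Δl = 5.34; W sinα = -4.7
Slice 2: Δl = 3.1/cos5.7° = 3.115 m; N'_2 = 179·cos5.7° − 9·3.115 = 150.1; c'Δl = 5.92; W sinα = 17.8
Slice 3: Δl = 1.2/cos13.4° = 1.234 m; N'_3 = 93·cos13.4° − 20·1.234 = 65.8; c'Δl = 2.34; W sinα = 21.6
Slice 4: Δl = 2.9/cos20.9° = 3.104 m; N'_4 = 202·cos20.9° − 30·3.104 = 95.6; c'Δl = 5.90; W sinα = 72.1
Slice 5: Δl = 1.8/cos30.1° = 2.081 m; N'_5 = 86·cos30.1° − 22·2.081 = 28.6; c'Δl = 3.95; W sinα = 43.1
Slice 6: Δl = 2.3/cos38.8° = 2.951 m; N'_6 = 46·cos38.8° − 9·2.951 = 9.3; c'Δl = 5.61; W sinα = 28.8
Σc'Δl = 29.1 kN/m; ΣN' = 399.8 kN/m; ΣW sinα = 178.6 kN/m
Resisting = 29.1 + 399.8·tan31.2° = 29.1 + 242.1 = 271.2 kN/m
FS = 271.2 / 178.6 = 1.518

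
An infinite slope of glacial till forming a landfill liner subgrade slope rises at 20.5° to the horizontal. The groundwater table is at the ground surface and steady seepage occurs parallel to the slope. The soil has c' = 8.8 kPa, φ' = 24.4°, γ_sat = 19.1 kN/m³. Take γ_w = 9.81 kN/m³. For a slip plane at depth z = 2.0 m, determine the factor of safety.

With seepage parallel to the slope and the water table at the surface, the effective normal stress on the slip plane uses the buoyant unit weight γ' = γ_sat − γ_w while the driving shear stress uses γ_sat:
FS = [c' + γ' z cos²β tanφ'] / [γ_sat z sinβ cosβ]
γ' = 19.1 − 9.81 = 9.29 kN/m³
Numerator = 8.8 + 9.29·2.0·cos²20.5°·tan24.4° = 8.8 + 9.29·2.0·0.8774·0.4536 = 16.195 kPa
Denominator = 19.1·2.0·sin20.5°·cos20.5° = 19.1·2.0·0.3502·0.9367 = 12.531 kPa
FS = 16.195 / 12.531 = 1.292

FS = 1.29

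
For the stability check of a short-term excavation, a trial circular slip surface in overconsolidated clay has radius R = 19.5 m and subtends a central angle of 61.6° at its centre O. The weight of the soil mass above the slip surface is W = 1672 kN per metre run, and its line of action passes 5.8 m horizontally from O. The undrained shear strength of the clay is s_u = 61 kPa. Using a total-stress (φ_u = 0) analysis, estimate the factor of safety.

FS = 2.57

Taking moments about the centre O, the resisting moment is provided by the undrained shear strength acting along the arc:
Arc length L_a = R·θ = 19.5·(61.6°·π/180) = 19.5·1.0751 = 20.96 m
M_R = s_u·L_a·R = 61·20.96·19.5 = 24937.7 kN·m/m
M_D = W·d = 1672·5.8 = 9697.6 kN·m/m
FS = M_R / M_D = 24937.7 / 9697.6 = 2.572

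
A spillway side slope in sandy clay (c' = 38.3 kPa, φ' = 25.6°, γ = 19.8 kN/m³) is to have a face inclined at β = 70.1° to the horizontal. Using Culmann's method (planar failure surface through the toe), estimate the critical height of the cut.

Culmann's analysis gives the critical failure plane at α_cr = (β + φ')/2 = (70.1 + 25.6)/2 = 47.8°, and the critical height
H_c = (4c'/γ) · sinβ cosφ' / [1 − cos(β − φ')]
    = (4·38.3/19.8) · sin70.1°·cos25.6° / [1 − cos(44.5°)]
    = 7.737 · 0.9403·0.9018 / [1 − 0.7133]
    = 7.737 · 0.8480 / 0.2867
    = 22.88 m

H_c = 22.88 m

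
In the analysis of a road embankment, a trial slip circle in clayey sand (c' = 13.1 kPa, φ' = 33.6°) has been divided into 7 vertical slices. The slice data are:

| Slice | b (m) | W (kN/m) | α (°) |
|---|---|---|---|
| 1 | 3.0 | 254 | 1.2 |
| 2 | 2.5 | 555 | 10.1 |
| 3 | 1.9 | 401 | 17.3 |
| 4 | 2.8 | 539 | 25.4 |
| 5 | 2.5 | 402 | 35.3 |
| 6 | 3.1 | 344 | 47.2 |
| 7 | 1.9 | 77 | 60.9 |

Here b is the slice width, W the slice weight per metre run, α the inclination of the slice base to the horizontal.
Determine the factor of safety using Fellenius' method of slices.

Ordinary method of slices: FS = Σ[c'·Δl_i + (W_i cosα_i)·tanφ'] / Σ W_i sinα_i, with Δl_i = b_i / cosα_i.
Slice 1: Δl = 3.0/cos1.2° = 3.001 m; N'_1 = 254·cos1.2° = 253.9; c'Δl = 39.31; W sinα = 5.3
Slice 2: Δl = 2.5/cos10.1° = 2.539 m; N'_2 = 555·cos10.1° = 546.4; c'Δl = 33.27; W sinα = 97.3
Slice 3: Δl = 1.9/cos17.3° = 1.990 m; N'_3 = 401·cos17.3° = 382.9; c'Δl = 26.07; W sinα = 119.2
Slice 4: Δl = 2.8/cos25.4° = 3.100 m; N'_4 = 539·cos25.4° = 486.9; c'Δl = 40.61; W sinα = 231.2
Slice 5: Δl = 2.5/cos35.3° = 3.063 m; N'_5 = 402·cos35.3° = 328.1; c'Δl = 40.13; W sinα = 232.3
Slice 6: Δl = 3.1/cos47.2° = 4.563 m; N'_6 = 344·cos47.2° = 233.7; c'Δl = 59.77; W sinα = 252.4
Slice 7: Δl = 1.9/cos60.9° = 3.907 m; N'_7 = 77·cos60.9° = 37.4; c'Δl = 51.18; W sinα = 67.3
Σc'Δl = 290.3 kN/m; ΣN' = 2269.4 kN/m; ΣW sinα = 1005.1 kN/m
Resisting = 290.3 + 2269.4·tan33.6° = 290.3 + 1507.8 = 1798.1 kN/m
FS = 1798.1 / 1005.1 = 1.789

FS = 1.79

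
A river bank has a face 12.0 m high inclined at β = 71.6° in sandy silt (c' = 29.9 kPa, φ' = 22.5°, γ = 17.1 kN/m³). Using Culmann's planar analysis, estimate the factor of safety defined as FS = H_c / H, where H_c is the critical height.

FS = 1.48

H_c = (4c'/γ) · sinβ cosφ' / [1 − cos(β − φ')]
    = (4·29.9/17.1) · sin71.6°·cos22.5° / [1 − cos49.1°]
    = 6.994 · 0.8766 / 0.3453 = 17.76 m
FS = H_c / H = 17.76 / 12.0 = 1.480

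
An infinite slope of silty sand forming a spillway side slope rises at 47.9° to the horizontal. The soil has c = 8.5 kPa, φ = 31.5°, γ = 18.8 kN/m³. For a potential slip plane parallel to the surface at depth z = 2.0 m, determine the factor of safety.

For an infinite slope with a slip plane parallel to the surface (no pore pressure): FS = [c + γz cos²β tanφ] / [γz sinβ cosβ].
γz = 18.8·2.0 = 37.60 kN/m²
Numerator = 8.5 + 37.60·cos²47.9°·tan31.5° = 8.5 + 37.60·0.4495·0.6128 = 18.856 kPa
Denominator = 37.60·sin47.9°·cos47.9° = 37.60·0.7420·0.6704 = 18.704 kPa
FS = 18.856 / 18.704 = 1.008

FS = 1.01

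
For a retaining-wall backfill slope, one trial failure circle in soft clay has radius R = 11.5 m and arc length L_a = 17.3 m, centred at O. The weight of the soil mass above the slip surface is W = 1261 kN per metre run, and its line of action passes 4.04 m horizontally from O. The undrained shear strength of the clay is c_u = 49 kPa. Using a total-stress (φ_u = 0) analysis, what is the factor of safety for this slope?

FS = 1.91

Taking moments about the centre O, the resisting moment is provided by the undrained shear strength acting along the arc:
M_R = c_u·L_a·R = 49·17.30·11.5 = 9748.6 kN·m/m
M_D = W·d = 1261·4.04 = 5094.4 kN·m/m
FS = M_R / M_D = 9748.6 / 5094.4 = 1.914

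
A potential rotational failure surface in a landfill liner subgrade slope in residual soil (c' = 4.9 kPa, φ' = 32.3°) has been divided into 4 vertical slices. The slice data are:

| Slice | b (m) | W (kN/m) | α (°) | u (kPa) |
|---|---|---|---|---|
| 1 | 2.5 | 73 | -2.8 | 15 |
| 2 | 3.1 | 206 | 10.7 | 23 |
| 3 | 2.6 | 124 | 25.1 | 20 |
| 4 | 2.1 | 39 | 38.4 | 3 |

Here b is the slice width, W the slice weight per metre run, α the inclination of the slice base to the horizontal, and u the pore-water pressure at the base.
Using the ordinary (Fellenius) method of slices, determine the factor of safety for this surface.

Ordinary method of slices: FS = Σ[c'·Δl_i + (W_i cosα_i − u_i·Δl_i)·tanφ'] / Σ W_i sinα_i, with Δl_i = b_i / cosα_i.
Slice 1: Δl = 2.5/cos(-2.8°) = 2.503 m; N'_1 = 73·cos(-2.8°) − 15·2.503 = 35.4; c'Δl = 12.26; W sinα = -3.6
Slice 2: Δl = 3.1/cos10.7° = 3.155 m; N'_2 = 206·cos10.7° − 23·3.155 = 129.9; c'Δl = 15.46; W sinα = 38.2
Slice 3: Δl = 2.6/cos25.1° = 2.871 m; N'_3 = 124·cos25.1° − 20·2.871 = 54.9; c'Δl = 14.07; W sinα = 52.6
Slice 4: Δl = 2.1/cos38.4° = 2.680 m; N'_4 = 39·cos38.4° − 3·2.680 = 22.5; c'Δl = 13.13; W sinα = 24.2
Σc'Δl = 54.9 kN/m; ΣN' = 242.6 kN/m; ΣW sinα = 111.5 kN/m
Resisting = 54.9 + 242.6·tan32.3° = 54.9 + 153.4 = 208.3 kN/m
FS = 208.3 / 111.5 = 1.868

FS = 1.87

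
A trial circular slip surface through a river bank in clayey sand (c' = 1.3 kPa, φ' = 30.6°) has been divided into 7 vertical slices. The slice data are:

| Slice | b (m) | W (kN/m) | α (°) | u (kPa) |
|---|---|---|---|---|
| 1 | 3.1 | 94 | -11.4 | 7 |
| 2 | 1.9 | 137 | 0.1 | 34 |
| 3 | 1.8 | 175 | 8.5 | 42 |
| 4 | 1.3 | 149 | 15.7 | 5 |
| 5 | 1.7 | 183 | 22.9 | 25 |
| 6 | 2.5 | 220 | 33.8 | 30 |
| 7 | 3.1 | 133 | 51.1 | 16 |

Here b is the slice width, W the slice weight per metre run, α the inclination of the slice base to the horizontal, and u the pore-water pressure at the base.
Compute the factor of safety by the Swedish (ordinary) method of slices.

Ordinary method of slices: FS = Σ[c'·Δl_i + (W_i cosα_i − u_i·Δl_i)·tanφ'] / Σ W_i sinα_i, with Δl_i = b_i / cosα_i.
Slice 1: Δl = 3.1/cos(-11.4°) = 3.162 m; N'_1 = 94·cos(-11.4°) − 7·3.162 = 70.0; c'Δl = 4.11; W sinα = -18.6
Slice 2: Δl = 1.9/cos0.1° = 1.900 m; N'_2 = 137·cos0.1° − 34·1.900 = 72.4; c'Δl = 2.47; W sinα = 0.2
Slice 3: Δl = 1.8/cos8.5° = 1.820 m; N'_3 = 175·cos8.5° − 42·1.820 = 96.6; c'Δl = 2.37; W sinα = 25.9
Slice 4: Δl = 1.3/cos15.7° = 1.350 m; N'_4 = 149·cos15.7° − 5·1.350 = 136.7; c'Δl = 1.76; W sinα = 40.3
Slice 5: Δl = 1.7/cos22.9° = 1.845 m; N'_5 = 183·cos22.9° − 25·1.845 = 122.4; c'Δl = 2.40; W sinα = 71.2
Slice 6: Δl = 2.5/cos33.8° = 3.008 m; N'_6 = 220·cos33.8° − 30·3.008 = 92.6; c'Δl = 3.91; W sinα = 122.4
Slice 7: Δl = 3.1/cos51.1° = 4.937 m; N'_7 = 133·cos51.1° − 16·4.937 = 4.5; c'Δl = 6.42; W sinα = 103.5
Σc'Δl = 23.4 kN/m; ΣN' = 595.3 kN/m; ΣW sinα = 344.9 kN/m
Resisting = 23.4 + 595.3·tan30.6° = 23.4 + 352.0 = 375.5 kN/m
FS = 375.5 / 344.9 = 1.088

FS = 1.09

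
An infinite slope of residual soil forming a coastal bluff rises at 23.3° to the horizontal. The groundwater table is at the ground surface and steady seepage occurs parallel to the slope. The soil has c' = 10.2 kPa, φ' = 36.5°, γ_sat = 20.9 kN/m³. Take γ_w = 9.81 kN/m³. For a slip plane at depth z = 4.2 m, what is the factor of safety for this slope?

FS = 1.23

With seepage parallel to the slope and the water table at the surface, the effective normal stress on the slip plane uses the buoyant unit weight γ' = γ_sat − γ_w while the driving shear stress uses γ_sat:
FS = [c' + γ' z cos²β tanφ'] / [γ_sat z sinβ cosβ]
γ' = 20.9 − 9.81 = 11.09 kN/m³
Numerator = 10.2 + 11.09·4.2·cos²23.3°·tan36.5° = 10.2 + 11.09·4.2·0.8435·0.7400 = 39.274 kPa
Denominator = 20.9·4.2·sin23.3°·cos23.3° = 20.9·4.2·0.3955·0.9184 = 31.889 kPa
FS = 39.274 / 31.889 = 1.232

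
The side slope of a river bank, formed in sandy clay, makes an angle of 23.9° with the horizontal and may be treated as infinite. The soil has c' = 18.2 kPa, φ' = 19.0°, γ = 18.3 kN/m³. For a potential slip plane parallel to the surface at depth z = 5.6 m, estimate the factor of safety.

FS = 1.26

For an infinite slope with a slip plane parallel to the surface (no pore pressure): FS = [c' + γz cos²β tanφ'] / [γz sinβ cosβ].
γz = 18.3·5.6 = 102.48 kN/m²
Numerator = 18.2 + 102.48·cos²23.9°·tan19.0° = 18.2 + 102.48·0.8359·0.3443 = 47.695 kPa
Denominator = 102.48·sin23.9°·cos23.9° = 102.48·0.4051·0.9143 = 37.959 kPa
FS = 47.695 / 37.959 = 1.256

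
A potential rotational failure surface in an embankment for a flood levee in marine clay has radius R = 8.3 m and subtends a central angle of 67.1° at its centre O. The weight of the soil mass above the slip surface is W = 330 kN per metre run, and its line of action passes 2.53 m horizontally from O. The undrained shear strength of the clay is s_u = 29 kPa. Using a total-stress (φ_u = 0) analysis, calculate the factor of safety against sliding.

FS = 2.80

Taking moments about the centre O, the resisting moment is provided by the undrained shear strength acting along the arc:
Arc length L_a = R·θ = 8.3·(67.1°·π/180) = 8.3·1.1711 = 9.72 m
M_R = s_u·L_a·R = 29·9.72·8.3 = 2339.7 kN·m/m
M_D = W·d = 330·2.53 = 834.9 kN·m/m
FS = M_R / M_D = 2339.7 / 834.9 = 2.802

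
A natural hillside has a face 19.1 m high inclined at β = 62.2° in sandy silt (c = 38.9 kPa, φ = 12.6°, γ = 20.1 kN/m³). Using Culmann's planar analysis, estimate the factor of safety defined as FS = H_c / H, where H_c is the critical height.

H_c = (4c/γ) · sinβ cosφ / [1 − cos(β − φ)]
    = (4·38.9/20.1) · sin62.2°·cos12.6° / [1 − cos49.6°]
    = 7.741 · 0.8633 / 0.3519 = 18.99 m
FS = H_c / H = 18.99 / 19.1 = 0.994

FS = 0.99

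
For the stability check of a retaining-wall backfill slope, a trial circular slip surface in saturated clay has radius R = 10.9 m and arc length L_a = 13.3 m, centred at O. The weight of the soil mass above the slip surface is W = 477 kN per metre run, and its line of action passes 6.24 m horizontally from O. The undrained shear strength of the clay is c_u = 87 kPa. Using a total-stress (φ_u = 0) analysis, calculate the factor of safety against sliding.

Taking moments about the centre O, the resisting moment is provided by the undrained shear strength acting along the arc:
M_R = c_u·L_a·R = 87·13.30·10.9 = 12612.4 kN·m/m
M_D = W·d = 477·6.24 = 2976.5 kN·m/m
FS = M_R / M_D = 12612.4 / 2976.5 = 4.237

FS = 4.24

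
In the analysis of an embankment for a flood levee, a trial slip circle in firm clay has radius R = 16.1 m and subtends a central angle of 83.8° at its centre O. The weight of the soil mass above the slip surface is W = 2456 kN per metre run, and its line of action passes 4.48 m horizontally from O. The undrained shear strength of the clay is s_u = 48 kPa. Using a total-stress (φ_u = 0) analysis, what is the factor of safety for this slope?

FS = 1.65

Taking moments about the centre O, the resisting moment is provided by the undrained shear strength acting along the arc:
Arc length L_a = R·θ = 16.1·(83.8°·π/180) = 16.1·1.4626 = 23.55 m
M_R = s_u·L_a·R = 48·23.55·16.1 = 18197.6 kN·m/m
M_D = W·d = 2456·4.48 = 11002.9 kN·m/m
FS = M_R / M_D = 18197.6 / 11002.9 = 1.654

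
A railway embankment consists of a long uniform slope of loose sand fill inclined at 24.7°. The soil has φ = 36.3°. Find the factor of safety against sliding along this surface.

For a dry cohesionless infinite slope the factor of safety is FS = tanφ / tanβ.
FS = tan36.3° / tan24.7° = 0.7346 / 0.4599 = 1.597

FS = 1.60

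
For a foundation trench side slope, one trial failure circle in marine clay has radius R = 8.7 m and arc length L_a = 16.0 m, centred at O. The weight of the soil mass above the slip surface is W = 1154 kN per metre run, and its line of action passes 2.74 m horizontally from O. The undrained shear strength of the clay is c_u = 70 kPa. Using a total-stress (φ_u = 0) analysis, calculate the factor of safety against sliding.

FS = 3.08

Taking moments about the centre O, the resisting moment is provided by the undrained shear strength acting along the arc:
M_R = c_u·L_a·R = 70·16.00·8.7 = 9744.0 kN·m/m
M_D = W·d = 1154·2.74 = 3162.0 kN·m/m
FS = M_R / M_D = 9744.0 / 3162.0 = 3.082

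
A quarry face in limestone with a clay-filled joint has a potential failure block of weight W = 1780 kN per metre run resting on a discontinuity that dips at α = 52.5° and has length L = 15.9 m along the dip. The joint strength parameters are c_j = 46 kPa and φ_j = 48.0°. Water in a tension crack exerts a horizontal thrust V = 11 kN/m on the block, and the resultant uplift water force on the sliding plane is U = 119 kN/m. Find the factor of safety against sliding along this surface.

FS = 1.26

Resolving the block weight along and normal to the plane and applying the Mohr–Coulomb strength on the joint:
N' = W cosα − U − V sinα = 1780·cos52.5° − 119 − 11·sin52.5° = 955.9 kN/m
Driving force T = W sinα + V cosα = 1780·sin52.5° + 11·cos52.5° = 1418.9 kN/m
Resisting force R = c_j·L + N'·tanφ_j = 46·15.9 + 955.9·tan48.0° = 731.4 + 1061.6 = 1793.0 kN/m
FS = R / T = 1793.0 / 1418.9 = 1.264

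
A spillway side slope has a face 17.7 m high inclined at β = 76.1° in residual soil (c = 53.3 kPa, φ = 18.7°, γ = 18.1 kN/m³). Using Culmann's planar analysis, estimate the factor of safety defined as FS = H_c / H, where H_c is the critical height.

H_c = (4c/γ) · sinβ cosφ / [1 − cos(β − φ)]
    = (4·53.3/18.1) · sin76.1°·cos18.7° / [1 − cos57.4°]
    = 11.779 · 0.9195 / 0.4612 = 23.48 m
FS = H_c / H = 23.48 / 17.7 = 1.327

FS = 1.33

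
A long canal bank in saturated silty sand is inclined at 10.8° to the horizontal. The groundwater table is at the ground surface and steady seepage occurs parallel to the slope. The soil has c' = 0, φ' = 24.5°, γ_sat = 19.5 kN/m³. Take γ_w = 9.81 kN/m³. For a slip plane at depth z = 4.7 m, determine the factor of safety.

FS = 1.19

With seepage parallel to the slope and the water table at the surface, the effective normal stress on the slip plane uses the buoyant unit weight γ' = γ_sat − γ_w while the driving shear stress uses γ_sat:
FS = [c' + γ' z cos²β tanφ'] / [γ_sat z sinβ cosβ]
(For c' = 0 this reduces to FS = (γ'/γ_sat)·tanφ'/tanβ.)
γ' = 19.5 − 9.81 = 9.69 kN/m³
Numerator = 0.0 + 9.69·4.7·cos²10.8°·tan24.5° = 0.0 + 9.69·4.7·0.9649·0.4557 = 20.026 kPa
Denominator = 19.5·4.7·sin10.8°·cos10.8° = 19.5·4.7·0.1874·0.9823 = 16.869 kPa
FS = 20.026 / 16.869 = 1.187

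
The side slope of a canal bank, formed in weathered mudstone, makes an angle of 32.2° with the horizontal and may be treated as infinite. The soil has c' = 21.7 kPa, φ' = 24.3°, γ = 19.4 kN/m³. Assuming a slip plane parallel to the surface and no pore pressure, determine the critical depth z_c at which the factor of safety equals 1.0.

Setting FS = 1.00 in FS = [c' + γz cos²β tanφ'] / [γz sinβ cosβ] and solving for z:
z = c' / [γ cosβ (FS·sinβ − cosβ·tanφ')]
  = 21.7 / [19.4·cos32.2°·(1.00·sin32.2° − cos32.2°·tan24.3°)]
  = 21.7 / [19.4·0.8462·(1.00·0.5329 − 0.8462·0.4515)]
  = 21.7 / 2.4756 = 8.765 m

z_c = 8.77 m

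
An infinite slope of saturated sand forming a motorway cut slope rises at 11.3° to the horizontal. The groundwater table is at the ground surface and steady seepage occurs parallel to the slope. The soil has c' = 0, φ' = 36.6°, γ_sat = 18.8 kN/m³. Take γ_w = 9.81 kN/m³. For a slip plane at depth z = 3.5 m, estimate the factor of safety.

With seepage parallel to the slope and the water table at the surface, the effective normal stress on the slip plane uses the buoyant unit weight γ' = γ_sat − γ_w while the driving shear stress uses γ_sat:
FS = [c' + γ' z cos²β tanφ'] / [γ_sat z sinβ cosβ]
(For c' = 0 this reduces to FS = (γ'/γ_sat)·tanφ'/tanβ.)
γ' = 18.8 − 9.81 = 8.99 kN/m³
Numerator = 0.0 + 8.99·3.5·cos²11.3°·tan36.6° = 0.0 + 8.99·3.5·0.9616·0.7427 = 22.471 kPa
Denominator = 18.8·3.5·sin11.3°·cos11.3° = 18.8·3.5·0.1959·0.9806 = 12.643 kPa
FS = 22.471 / 12.643 = 1.777

FS = 1.78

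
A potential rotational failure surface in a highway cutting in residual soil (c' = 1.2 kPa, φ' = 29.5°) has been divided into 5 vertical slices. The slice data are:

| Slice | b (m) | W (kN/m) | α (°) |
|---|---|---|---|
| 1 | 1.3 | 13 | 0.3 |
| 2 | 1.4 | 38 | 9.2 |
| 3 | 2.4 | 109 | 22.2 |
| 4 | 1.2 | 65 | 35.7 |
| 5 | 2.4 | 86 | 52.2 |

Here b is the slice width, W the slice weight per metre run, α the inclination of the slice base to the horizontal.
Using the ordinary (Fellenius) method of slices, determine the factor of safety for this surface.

FS = 1.03

Ordinary method of slices: FS = Σ[c'·Δl_i + (W_i cosα_i)·tanφ'] / Σ W_i sinα_i, with Δl_i = b_i / cosα_i.
Slice 1: Δl = 1.3/cos0.3° = 1.300 m; N'_1 = 13·cos0.3° = 13.0; c'Δl = 1.56; W sinα = 0.1
Slice 2: Δl = 1.4/cos9.2° = 1.418 m; N'_2 = 38·cos9.2° = 37.5; c'Δl = 1.70; W sinα = 6.1
Slice 3: Δl = 2.4/cos22.2° = 2.592 m; N'_3 = 109·cos22.2° = 100.9; c'Δl = 3.11; W sinα = 41.2
Slice 4: Δl = 1.2/cos35.7° = 1.478 m; N'_4 = 65·cos35.7° = 52.8; c'Δl = 1.77; W sinα = 37.9
Slice 5: Δl = 2.4/cos52.2° = 3.916 m; N'_5 = 86·cos52.2° = 52.7; c'Δl = 4.70; W sinα = 68.0
Σc'Δl = 12.8 kN/m; ΣN' = 256.9 kN/m; ΣW sinα = 153.2 kN/m
Resisting = 12.8 + 256.9·tan29.5° = 12.8 + 145.4 = 158.2 kN/m
FS = 158.2 / 153.2 = 1.033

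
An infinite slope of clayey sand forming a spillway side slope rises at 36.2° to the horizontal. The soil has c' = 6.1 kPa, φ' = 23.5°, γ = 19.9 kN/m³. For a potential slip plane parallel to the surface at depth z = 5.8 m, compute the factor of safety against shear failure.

For an infinite slope with a slip plane parallel to the surface (no pore pressure): FS = [c' + γz cos²β tanφ'] / [γz sinβ cosβ].
γz = 19.9·5.8 = 115.42 kN/m²
Numerator = 6.1 + 115.42·cos²36.2°·tan23.5° = 6.1 + 115.42·0.6512·0.4348 = 38.780 kPa
Denominator = 115.42·sin36.2°·cos36.2° = 115.42·0.5906·0.8070 = 55.009 kPa
FS = 38.780 / 55.009 = 0.705

FS = 0.70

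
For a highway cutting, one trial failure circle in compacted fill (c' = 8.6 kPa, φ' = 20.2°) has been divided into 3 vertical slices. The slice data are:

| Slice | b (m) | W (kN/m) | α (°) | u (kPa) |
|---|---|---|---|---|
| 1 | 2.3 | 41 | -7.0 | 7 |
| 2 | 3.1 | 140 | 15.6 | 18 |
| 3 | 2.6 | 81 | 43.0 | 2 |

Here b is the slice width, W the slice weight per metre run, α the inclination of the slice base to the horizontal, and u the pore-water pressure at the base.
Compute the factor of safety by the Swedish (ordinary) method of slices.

Ordinary method of slices: FS = Σ[c'·Δl_i + (W_i cosα_i − u_i·Δl_i)·tanφ'] / Σ W_i sinα_i, with Δl_i = b_i / cosα_i.
Slice 1: Δl = 2.3/cos(-7.0°) = 2.317 m; N'_1 = 41·cos(-7.0°) − 7·2.317 = 24.5; c'Δl = 19.93; W sinα = -5.0
Slice 2: Δl = 3.1/cos15.6° = 3.219 m; N'_2 = 140·cos15.6° − 18·3.219 = 76.9; c'Δl = 27.68; W sinα = 37.6
Slice 3: Δl = 2.6/cos43.0° = 3.555 m; N'_3 = 81·cos43.0° − 2·3.555 = 52.1; c'Δl = 30.57; W sinα = 55.2
Σc'Δl = 78.2 kN/m; ΣN' = 153.5 kN/m; ΣW sinα = 87.9 kN/m
Resisting = 78.2 + 153.5·tan20.2° = 78.2 + 56.5 = 134.7 kN/m
FS = 134.7 / 87.9 = 1.532

FS = 1.53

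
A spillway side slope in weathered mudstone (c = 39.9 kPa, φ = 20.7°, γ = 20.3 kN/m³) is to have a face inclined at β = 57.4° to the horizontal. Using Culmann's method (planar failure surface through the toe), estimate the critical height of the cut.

Culmann's analysis gives the critical failure plane at α_cr = (β + φ)/2 = (57.4 + 20.7)/2 = 39.0°, and the critical height
H_c = (4c/γ) · sinβ cosφ / [1 − cos(β − φ)]
    = (4·39.9/20.3) · sin57.4°·cos20.7° / [1 − cos(36.7°)]
    = 7.862 · 0.8425·0.9354 / [1 − 0.8018]
    = 7.862 · 0.7881 / 0.1982
    = 31.26 m

H_c = 31.26 m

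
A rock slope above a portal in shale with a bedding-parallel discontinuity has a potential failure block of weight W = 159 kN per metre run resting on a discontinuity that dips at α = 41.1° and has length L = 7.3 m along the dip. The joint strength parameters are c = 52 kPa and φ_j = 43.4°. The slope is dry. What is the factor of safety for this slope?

FS = 4.72

Resolving the block weight along and normal to the plane and applying the Mohr–Coulomb strength on the joint:
N' = W cosα = 159·cos41.1° = 119.8 kN/m
Driving force T = W sinα = 159·sin41.1° = 104.5 kN/m
Resisting force R = c·L + N'·tanφ_j = 52·7.3 + 119.8·tan43.4° = 379.6 + 113.3 = 492.9 kN/m
FS = R / T = 492.9 / 104.5 = 4.716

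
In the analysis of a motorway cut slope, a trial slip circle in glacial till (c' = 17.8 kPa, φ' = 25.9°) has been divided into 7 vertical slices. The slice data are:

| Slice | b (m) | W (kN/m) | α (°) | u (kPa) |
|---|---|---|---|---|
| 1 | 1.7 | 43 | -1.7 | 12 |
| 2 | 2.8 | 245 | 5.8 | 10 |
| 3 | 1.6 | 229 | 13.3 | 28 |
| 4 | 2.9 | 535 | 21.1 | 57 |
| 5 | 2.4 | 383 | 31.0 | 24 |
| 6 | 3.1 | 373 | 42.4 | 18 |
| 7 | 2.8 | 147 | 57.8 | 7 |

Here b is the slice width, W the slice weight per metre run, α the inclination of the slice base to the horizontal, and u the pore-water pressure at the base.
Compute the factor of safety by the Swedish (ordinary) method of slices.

FS = 1.17

Ordinary method of slices: FS = Σ[c'·Δl_i + (W_i cosα_i − u_i·Δl_i)·tanφ'] / Σ W_i sinα_i, with Δl_i = b_i / cosα_i.
Slice 1: Δl = 1.7/cos(-1.7°) = 1.701 m; N'_1 = 43·cos(-1.7°) − 12·1.701 = 22.6; c'Δl = 30.27; W sinα = -1.3
Slice 2: Δl = 2.8/cos5.8° = 2.814 m; N'_2 = 245·cos5.8° − 10·2.814 = 215.6; c'Δl = 50.10; W sinα = 24.8
Slice 3: Δl = 1.6/cos13.3° = 1.644 m; N'_3 = 229·cos13.3° − 28·1.644 = 176.8; c'Δl = 29.26; W sinα = 52.7
Slice 4: Δl = 2.9/cos21.1° = 3.108 m; N'_4 = 535·cos21.1° − 57·3.108 = 322.0; c'Δl = 55.33; W sinα = 192.6
Slice 5: Δl = 2.4/cos31.0° = 2.800 m; N'_5 = 383·cos31.0° − 24·2.800 = 261.1; c'Δl = 49.84; W sinα = 197.3
Slice 6: Δl = 3.1/cos42.4° = 4.198 m; N'_6 = 373·cos42.4° − 18·4.198 = 199.9; c'Δl = 74.72; W sinα = 251.5
Slice 7: Δl = 2.8/cos57.8° = 5.255 m; N'_7 = 147·cos57.8° − 7·5.255 = 41.6; c'Δl = 93.53; W sinα = 124.4
Σc'Δl = 383.1 kN/m; ΣN' = 1239.5 kN/m; ΣW sinα = 841.9 kN/m
Resisting = 383.1 + 1239.5·tan25.9° = 383.1 + 601.9 = 984.9 kN/m
FS = 984.9 / 841.9 = 1.170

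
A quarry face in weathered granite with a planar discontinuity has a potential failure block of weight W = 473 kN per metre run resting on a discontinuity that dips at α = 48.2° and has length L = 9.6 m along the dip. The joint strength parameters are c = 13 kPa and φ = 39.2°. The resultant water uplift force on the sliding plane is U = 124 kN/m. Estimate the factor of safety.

FS = 0.80

Resolving the block weight along and normal to the plane and applying the Mohr–Coulomb strength on the joint:
N' = W cosα − U = 473·cos48.2° − 124 = 191.3 kN/m
Driving force T = W sinα = 473·sin48.2° = 352.6 kN/m
Resisting force R = c·L + N'·tanφ = 13·9.6 + 191.3·tan39.2° = 124.8 + 156.0 = 280.8 kN/m
FS = R / T = 280.8 / 352.6 = 0.796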